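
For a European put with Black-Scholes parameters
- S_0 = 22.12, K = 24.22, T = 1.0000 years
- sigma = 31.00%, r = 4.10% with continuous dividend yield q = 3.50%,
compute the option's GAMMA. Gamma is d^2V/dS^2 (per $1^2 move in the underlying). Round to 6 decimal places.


Answer: Gamma = 0.055786

Derivation:
d1 = -0.1182147144; d2 = -0.4282147144
phi(d1) = 0.3961644435; exp(-qT) = 0.9656054163; exp(-rT) = 0.9598291299
Gamma = exp(-qT) * phi(d1) / (S * sigma * sqrt(T)) = 0.9656054163 * 0.3961644435 / (22.1200 * 0.3100 * 1.0000000000) = 0.055786


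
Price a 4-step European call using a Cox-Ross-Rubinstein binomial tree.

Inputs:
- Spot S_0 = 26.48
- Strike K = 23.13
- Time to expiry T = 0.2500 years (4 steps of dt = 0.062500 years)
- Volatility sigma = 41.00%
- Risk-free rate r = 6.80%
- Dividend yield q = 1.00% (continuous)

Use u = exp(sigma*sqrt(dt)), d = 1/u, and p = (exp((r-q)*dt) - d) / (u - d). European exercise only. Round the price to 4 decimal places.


dt = T/N = 0.062500
u = exp(sigma*sqrt(dt)) = 1.107937; d = 1/u = 0.902578
p = (exp((r-q)*dt) - d) / (u - d) = 0.492081
Discount per step: exp(-r*dt) = 0.995759
Stock lattice S(k, i) with i counting down-moves:
  k=0: S(0,0) = 26.4800
  k=1: S(1,0) = 29.3382; S(1,1) = 23.9003
  k=2: S(2,0) = 32.5049; S(2,1) = 26.4800; S(2,2) = 21.5719
  k=3: S(3,0) = 36.0134; S(3,1) = 29.3382; S(3,2) = 23.9003; S(3,3) = 19.4703
  k=4: S(4,0) = 39.9005; S(4,1) = 32.5049; S(4,2) = 26.4800; S(4,3) = 21.5719; S(4,4) = 17.5735
Terminal payoffs V(N, i) = max(S_T - K, 0):
  V(4,0) = 16.770535; V(4,1) = 9.374864; V(4,2) = 3.350000; V(4,3) = 0.000000; V(4,4) = 0.000000
Backward induction: V(k, i) = exp(-r*dt) * [p * V(k+1, i) + (1-p) * V(k+1, i+1)].
  V(3,0) = exp(-r*dt) * [p*16.770535 + (1-p)*9.374864] = 12.958944
  V(3,1) = exp(-r*dt) * [p*9.374864 + (1-p)*3.350000] = 6.287943
  V(3,2) = exp(-r*dt) * [p*3.350000 + (1-p)*0.000000] = 1.641482
  V(3,3) = exp(-r*dt) * [p*0.000000 + (1-p)*0.000000] = 0.000000
  V(2,0) = exp(-r*dt) * [p*12.958944 + (1-p)*6.287943] = 9.530030
  V(2,1) = exp(-r*dt) * [p*6.287943 + (1-p)*1.641482] = 3.911261
  V(2,2) = exp(-r*dt) * [p*1.641482 + (1-p)*0.000000] = 0.804317
  V(1,0) = exp(-r*dt) * [p*9.530030 + (1-p)*3.911261] = 6.647839
  V(1,1) = exp(-r*dt) * [p*3.911261 + (1-p)*0.804317] = 2.323291
  V(0,0) = exp(-r*dt) * [p*6.647839 + (1-p)*2.323291] = 4.432443

Answer: Price = V(0,0) = 4.4324


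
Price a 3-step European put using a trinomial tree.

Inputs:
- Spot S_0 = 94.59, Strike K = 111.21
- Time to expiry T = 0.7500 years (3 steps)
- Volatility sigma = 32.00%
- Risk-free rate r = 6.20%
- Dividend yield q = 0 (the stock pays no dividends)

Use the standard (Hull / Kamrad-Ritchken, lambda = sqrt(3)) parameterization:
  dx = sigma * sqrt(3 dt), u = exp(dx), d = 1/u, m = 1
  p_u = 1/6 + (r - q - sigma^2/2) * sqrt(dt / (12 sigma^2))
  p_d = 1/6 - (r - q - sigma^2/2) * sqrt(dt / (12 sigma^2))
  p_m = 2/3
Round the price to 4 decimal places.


Answer: Price = V(0,0) = 18.2324

Derivation:
dt = T/N = 0.250000; dx = sigma*sqrt(3*dt) = 0.277128
u = exp(dx) = 1.319335; d = 1/u = 0.757957
p_u = 0.171538, p_m = 0.666667, p_d = 0.161795
Discount per step: exp(-r*dt) = 0.984620
Stock lattice S(k, j) with j the centered position index:
  k=0: S(0,+0) = 94.5900
  k=1: S(1,-1) = 71.6952; S(1,+0) = 94.5900; S(1,+1) = 124.7959
  k=2: S(2,-2) = 54.3419; S(2,-1) = 71.6952; S(2,+0) = 94.5900; S(2,+1) = 124.7959; S(2,+2) = 164.6477
  k=3: S(3,-3) = 41.1888; S(3,-2) = 54.3419; S(3,-1) = 71.6952; S(3,+0) = 94.5900; S(3,+1) = 124.7959; S(3,+2) = 164.6477; S(3,+3) = 217.2255
Terminal payoffs V(N, j) = max(K - S_T, 0):
  V(3,-3) = 70.021159; V(3,-2) = 56.868104; V(3,-1) = 39.514812; V(3,+0) = 16.620000; V(3,+1) = 0.000000; V(3,+2) = 0.000000; V(3,+3) = 0.000000
Backward induction: V(k, j) = exp(-r*dt) * [p_u * V(k+1, j+1) + p_m * V(k+1, j) + p_d * V(k+1, j-1)]
  V(2,-2) = exp(-r*dt) * [p_u*39.514812 + p_m*56.868104 + p_d*70.021159] = 55.157849
  V(2,-1) = exp(-r*dt) * [p_u*16.620000 + p_m*39.514812 + p_d*56.868104] = 37.804624
  V(2,+0) = exp(-r*dt) * [p_u*0.000000 + p_m*16.620000 + p_d*39.514812] = 17.204562
  V(2,+1) = exp(-r*dt) * [p_u*0.000000 + p_m*0.000000 + p_d*16.620000] = 2.647679
  V(2,+2) = exp(-r*dt) * [p_u*0.000000 + p_m*0.000000 + p_d*0.000000] = 0.000000
  V(1,-1) = exp(-r*dt) * [p_u*17.204562 + p_m*37.804624 + p_d*55.157849] = 36.508312
  V(1,+0) = exp(-r*dt) * [p_u*2.647679 + p_m*17.204562 + p_d*37.804624] = 17.763023
  V(1,+1) = exp(-r*dt) * [p_u*0.000000 + p_m*2.647679 + p_d*17.204562] = 4.478774
  V(0,+0) = exp(-r*dt) * [p_u*4.478774 + p_m*17.763023 + p_d*36.508312] = 18.232365


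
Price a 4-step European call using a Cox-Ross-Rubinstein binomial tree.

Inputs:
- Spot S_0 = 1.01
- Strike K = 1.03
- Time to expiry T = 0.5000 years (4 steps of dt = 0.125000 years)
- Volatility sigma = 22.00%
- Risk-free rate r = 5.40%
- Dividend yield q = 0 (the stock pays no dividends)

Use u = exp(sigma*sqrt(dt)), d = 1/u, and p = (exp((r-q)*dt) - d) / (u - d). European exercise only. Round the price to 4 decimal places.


Answer: Price = V(0,0) = 0.0656

Derivation:
dt = T/N = 0.125000
u = exp(sigma*sqrt(dt)) = 1.080887; d = 1/u = 0.925166
p = (exp((r-q)*dt) - d) / (u - d) = 0.524058
Discount per step: exp(-r*dt) = 0.993273
Stock lattice S(k, i) with i counting down-moves:
  k=0: S(0,0) = 1.0100
  k=1: S(1,0) = 1.0917; S(1,1) = 0.9344
  k=2: S(2,0) = 1.1800; S(2,1) = 1.0100; S(2,2) = 0.8645
  k=3: S(3,0) = 1.2754; S(3,1) = 1.0917; S(3,2) = 0.9344; S(3,3) = 0.7998
  k=4: S(4,0) = 1.3786; S(4,1) = 1.1800; S(4,2) = 1.0100; S(4,3) = 0.8645; S(4,4) = 0.7399
Terminal payoffs V(N, i) = max(S_T - K, 0):
  V(4,0) = 0.348612; V(4,1) = 0.149999; V(4,2) = 0.000000; V(4,3) = 0.000000; V(4,4) = 0.000000
Backward induction: V(k, i) = exp(-r*dt) * [p * V(k+1, i) + (1-p) * V(k+1, i+1)].
  V(3,0) = exp(-r*dt) * [p*0.348612 + (1-p)*0.149999] = 0.252375
  V(3,1) = exp(-r*dt) * [p*0.149999 + (1-p)*0.000000] = 0.078079
  V(3,2) = exp(-r*dt) * [p*0.000000 + (1-p)*0.000000] = 0.000000
  V(3,3) = exp(-r*dt) * [p*0.000000 + (1-p)*0.000000] = 0.000000
  V(2,0) = exp(-r*dt) * [p*0.252375 + (1-p)*0.078079] = 0.168281
  V(2,1) = exp(-r*dt) * [p*0.078079 + (1-p)*0.000000] = 0.040643
  V(2,2) = exp(-r*dt) * [p*0.000000 + (1-p)*0.000000] = 0.000000
  V(1,0) = exp(-r*dt) * [p*0.168281 + (1-p)*0.040643] = 0.106809
  V(1,1) = exp(-r*dt) * [p*0.040643 + (1-p)*0.000000] = 0.021156
  V(0,0) = exp(-r*dt) * [p*0.106809 + (1-p)*0.021156] = 0.065599


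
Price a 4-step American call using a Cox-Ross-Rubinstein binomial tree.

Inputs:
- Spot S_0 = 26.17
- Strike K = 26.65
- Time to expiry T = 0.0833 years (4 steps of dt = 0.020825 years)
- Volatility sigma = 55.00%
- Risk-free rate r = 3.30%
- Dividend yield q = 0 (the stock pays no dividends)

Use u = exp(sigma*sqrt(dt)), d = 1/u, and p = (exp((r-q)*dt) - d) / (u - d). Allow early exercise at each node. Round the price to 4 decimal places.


dt = T/N = 0.020825
u = exp(sigma*sqrt(dt)) = 1.082605; d = 1/u = 0.923698
p = (exp((r-q)*dt) - d) / (u - d) = 0.484494
Discount per step: exp(-r*dt) = 0.999313
Stock lattice S(k, i) with i counting down-moves:
  k=0: S(0,0) = 26.1700
  k=1: S(1,0) = 28.3318; S(1,1) = 24.1732
  k=2: S(2,0) = 30.6721; S(2,1) = 26.1700; S(2,2) = 22.3287
  k=3: S(3,0) = 33.2058; S(3,1) = 28.3318; S(3,2) = 24.1732; S(3,3) = 20.6250
  k=4: S(4,0) = 35.9487; S(4,1) = 30.6721; S(4,2) = 26.1700; S(4,3) = 22.3287; S(4,4) = 19.0513
Terminal payoffs V(N, i) = max(S_T - K, 0):
  V(4,0) = 9.298697; V(4,1) = 4.022095; V(4,2) = 0.000000; V(4,3) = 0.000000; V(4,4) = 0.000000
Backward induction: V(k, i) = exp(-r*dt) * [p * V(k+1, i) + (1-p) * V(k+1, i+1)]; then take max(V_cont, immediate exercise) for American.
  V(3,0) = exp(-r*dt) * [p*9.298697 + (1-p)*4.022095] = 6.574059; exercise = 6.555750; V(3,0) = max -> 6.574059
  V(3,1) = exp(-r*dt) * [p*4.022095 + (1-p)*0.000000] = 1.947343; exercise = 1.681762; V(3,1) = max -> 1.947343
  V(3,2) = exp(-r*dt) * [p*0.000000 + (1-p)*0.000000] = 0.000000; exercise = 0.000000; V(3,2) = max -> 0.000000
  V(3,3) = exp(-r*dt) * [p*0.000000 + (1-p)*0.000000] = 0.000000; exercise = 0.000000; V(3,3) = max -> 0.000000
  V(2,0) = exp(-r*dt) * [p*6.574059 + (1-p)*1.947343] = 4.186082; exercise = 4.022095; V(2,0) = max -> 4.186082
  V(2,1) = exp(-r*dt) * [p*1.947343 + (1-p)*0.000000] = 0.942828; exercise = 0.000000; V(2,1) = max -> 0.942828
  V(2,2) = exp(-r*dt) * [p*0.000000 + (1-p)*0.000000] = 0.000000; exercise = 0.000000; V(2,2) = max -> 0.000000
  V(1,0) = exp(-r*dt) * [p*4.186082 + (1-p)*0.942828] = 2.512438; exercise = 1.681762; V(1,0) = max -> 2.512438
  V(1,1) = exp(-r*dt) * [p*0.942828 + (1-p)*0.000000] = 0.456481; exercise = 0.000000; V(1,1) = max -> 0.456481
  V(0,0) = exp(-r*dt) * [p*2.512438 + (1-p)*0.456481] = 1.451582; exercise = 0.000000; V(0,0) = max -> 1.451582

Answer: Price = V(0,0) = 1.4516


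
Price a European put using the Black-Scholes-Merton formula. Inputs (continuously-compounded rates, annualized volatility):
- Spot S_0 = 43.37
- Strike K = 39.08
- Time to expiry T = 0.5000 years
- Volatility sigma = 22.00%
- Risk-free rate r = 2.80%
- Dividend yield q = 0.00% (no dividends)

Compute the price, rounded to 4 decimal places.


d1 = (ln(S/K) + (r - q + 0.5*sigma^2) * T) / (sigma * sqrt(T)) = 0.83732455
d2 = d1 - sigma * sqrt(T) = 0.68176106
exp(-rT) = 0.98609754; exp(-qT) = 1.00000000
P = K * exp(-rT) * N(-d2) - S_0 * exp(-qT) * N(-d1)
N(-d1) = 0.20120508; N(-d2) = 0.24769503
P = 39.0800 * 0.98609754 * 0.24769503 - 43.3700 * 1.00000000 * 0.20120508 = 0.8191

Answer: Price = 0.8191


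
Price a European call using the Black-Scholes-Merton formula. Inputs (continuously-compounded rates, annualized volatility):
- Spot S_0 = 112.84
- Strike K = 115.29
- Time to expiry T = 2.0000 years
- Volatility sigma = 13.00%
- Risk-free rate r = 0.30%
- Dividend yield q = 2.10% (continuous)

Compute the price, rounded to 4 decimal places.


d1 = (ln(S/K) + (r - q + 0.5*sigma^2) * T) / (sigma * sqrt(T)) = -0.22072505
d2 = d1 - sigma * sqrt(T) = -0.40457282
exp(-rT) = 0.99401796; exp(-qT) = 0.95886978
C = S_0 * exp(-qT) * N(d1) - K * exp(-rT) * N(d2)
N(d1) = 0.41265326; N(d2) = 0.34289577
C = 112.8400 * 0.95886978 * 0.41265326 - 115.2900 * 0.99401796 * 0.34289577 = 5.3526

Answer: Price = 5.3526


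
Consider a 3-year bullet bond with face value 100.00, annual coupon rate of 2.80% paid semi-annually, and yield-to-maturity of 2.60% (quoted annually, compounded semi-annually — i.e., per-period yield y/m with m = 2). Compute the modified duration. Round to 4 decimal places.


Coupon per period c = face * coupon_rate / m = 1.400000
Periods per year m = 2; per-period yield y/m = 0.013000
Number of cashflows N = 6
Cashflows (t years, CF_t, discount factor 1/(1+y/m)^(m*t), PV):
  t = 0.5000: CF_t = 1.400000, DF = 0.987167, PV = 1.382034
  t = 1.0000: CF_t = 1.400000, DF = 0.974498, PV = 1.364298
  t = 1.5000: CF_t = 1.400000, DF = 0.961992, PV = 1.346789
  t = 2.0000: CF_t = 1.400000, DF = 0.949647, PV = 1.329506
  t = 2.5000: CF_t = 1.400000, DF = 0.937460, PV = 1.312444
  t = 3.0000: CF_t = 101.400000, DF = 0.925429, PV = 93.838549
Price P = sum_t PV_t = 100.573619
First compute Macaulay numerator sum_t t * PV_t:
  t * PV_t at t = 0.5000: 0.691017
  t * PV_t at t = 1.0000: 1.364298
  t * PV_t at t = 1.5000: 2.020184
  t * PV_t at t = 2.0000: 2.659012
  t * PV_t at t = 2.5000: 3.281110
  t * PV_t at t = 3.0000: 281.515646
Macaulay duration D = 291.531267 / 100.573619 = 2.898685
Modified duration = D / (1 + y/m) = 2.898685 / (1 + 0.013000) = 2.861486

Answer: Modified duration = 2.8615


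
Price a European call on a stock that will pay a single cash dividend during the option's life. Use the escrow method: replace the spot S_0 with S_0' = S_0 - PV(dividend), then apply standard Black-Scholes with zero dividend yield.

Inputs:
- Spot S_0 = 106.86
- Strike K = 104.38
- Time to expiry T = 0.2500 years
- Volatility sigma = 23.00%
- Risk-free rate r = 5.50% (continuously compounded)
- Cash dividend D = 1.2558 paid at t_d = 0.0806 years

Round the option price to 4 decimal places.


Answer: Price = 6.2258

Derivation:
PV(D) = D * exp(-r * t_d) = 1.2558 * 0.99557681 = 1.25024536
S_0' = S_0 - PV(D) = 106.8600 - 1.25024536 = 105.60975464
d1 = (ln(S_0'/K) + (r + sigma^2/2)*T) / (sigma*sqrt(T)) = 0.27891439
d2 = d1 - sigma*sqrt(T) = 0.16391439
exp(-rT) = 0.98634410
N(d1) = 0.60984474; N(d2) = 0.56510073
C = S_0' * N(d1) - K * exp(-rT) * N(d2) = 105.60975464 * 0.60984474 - 104.3800 * 0.98634410 * 0.56510073 = 6.2258


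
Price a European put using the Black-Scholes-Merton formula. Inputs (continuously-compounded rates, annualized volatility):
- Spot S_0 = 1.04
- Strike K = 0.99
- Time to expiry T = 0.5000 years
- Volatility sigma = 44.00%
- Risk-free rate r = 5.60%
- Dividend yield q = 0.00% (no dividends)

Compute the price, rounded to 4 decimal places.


d1 = (ln(S/K) + (r - q + 0.5*sigma^2) * T) / (sigma * sqrt(T)) = 0.40392205
d2 = d1 - sigma * sqrt(T) = 0.09279507
exp(-rT) = 0.97238837; exp(-qT) = 1.00000000
P = K * exp(-rT) * N(-d2) - S_0 * exp(-qT) * N(-d1)
N(-d1) = 0.34313502; N(-d2) = 0.46303319
P = 0.9900 * 0.97238837 * 0.46303319 - 1.0400 * 1.00000000 * 0.34313502 = 0.0889

Answer: Price = 0.0889


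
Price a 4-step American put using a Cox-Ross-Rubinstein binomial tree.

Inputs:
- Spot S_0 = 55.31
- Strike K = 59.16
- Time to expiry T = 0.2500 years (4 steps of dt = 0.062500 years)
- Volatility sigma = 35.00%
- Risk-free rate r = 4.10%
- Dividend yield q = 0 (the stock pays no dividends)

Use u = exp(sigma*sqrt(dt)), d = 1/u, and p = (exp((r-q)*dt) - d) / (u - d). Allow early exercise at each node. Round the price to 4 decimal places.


dt = T/N = 0.062500
u = exp(sigma*sqrt(dt)) = 1.091442; d = 1/u = 0.916219
p = (exp((r-q)*dt) - d) / (u - d) = 0.492782
Discount per step: exp(-r*dt) = 0.997441
Stock lattice S(k, i) with i counting down-moves:
  k=0: S(0,0) = 55.3100
  k=1: S(1,0) = 60.3677; S(1,1) = 50.6761
  k=2: S(2,0) = 65.8878; S(2,1) = 55.3100; S(2,2) = 46.4304
  k=3: S(3,0) = 71.9128; S(3,1) = 60.3677; S(3,2) = 50.6761; S(3,3) = 42.5404
  k=4: S(4,0) = 78.4886; S(4,1) = 65.8878; S(4,2) = 55.3100; S(4,3) = 46.4304; S(4,4) = 38.9763
Terminal payoffs V(N, i) = max(K - S_T, 0):
  V(4,0) = 0.000000; V(4,1) = 0.000000; V(4,2) = 3.850000; V(4,3) = 12.729632; V(4,4) = 20.183702
Backward induction: V(k, i) = exp(-r*dt) * [p * V(k+1, i) + (1-p) * V(k+1, i+1)]; then take max(V_cont, immediate exercise) for American.
  V(3,0) = exp(-r*dt) * [p*0.000000 + (1-p)*0.000000] = 0.000000; exercise = 0.000000; V(3,0) = max -> 0.000000
  V(3,1) = exp(-r*dt) * [p*0.000000 + (1-p)*3.850000] = 1.947792; exercise = 0.000000; V(3,1) = max -> 1.947792
  V(3,2) = exp(-r*dt) * [p*3.850000 + (1-p)*12.729632] = 8.332531; exercise = 8.483934; V(3,2) = max -> 8.483934
  V(3,3) = exp(-r*dt) * [p*12.729632 + (1-p)*20.183702] = 16.468217; exercise = 16.619621; V(3,3) = max -> 16.619621
  V(2,0) = exp(-r*dt) * [p*0.000000 + (1-p)*1.947792] = 0.985427; exercise = 0.000000; V(2,0) = max -> 0.985427
  V(2,1) = exp(-r*dt) * [p*1.947792 + (1-p)*8.483934] = 5.249572; exercise = 3.850000; V(2,1) = max -> 5.249572
  V(2,2) = exp(-r*dt) * [p*8.483934 + (1-p)*16.619621] = 12.578229; exercise = 12.729632; V(2,2) = max -> 12.729632
  V(1,0) = exp(-r*dt) * [p*0.985427 + (1-p)*5.249572] = 3.140222; exercise = 0.000000; V(1,0) = max -> 3.140222
  V(1,1) = exp(-r*dt) * [p*5.249572 + (1-p)*12.729632] = 9.020450; exercise = 8.483934; V(1,1) = max -> 9.020450
  V(0,0) = exp(-r*dt) * [p*3.140222 + (1-p)*9.020450] = 6.107110; exercise = 3.850000; V(0,0) = max -> 6.107110

Answer: Price = V(0,0) = 6.1071


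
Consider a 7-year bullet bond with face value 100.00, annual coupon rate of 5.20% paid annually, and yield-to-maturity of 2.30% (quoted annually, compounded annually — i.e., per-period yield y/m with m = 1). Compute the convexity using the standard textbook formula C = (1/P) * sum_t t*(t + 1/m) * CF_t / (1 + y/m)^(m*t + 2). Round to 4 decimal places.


Coupon per period c = face * coupon_rate / m = 5.200000
Periods per year m = 1; per-period yield y/m = 0.023000
Number of cashflows N = 7
Cashflows (t years, CF_t, discount factor 1/(1+y/m)^(m*t), PV):
  t = 1.0000: CF_t = 5.200000, DF = 0.977517, PV = 5.083089
  t = 2.0000: CF_t = 5.200000, DF = 0.955540, PV = 4.968806
  t = 3.0000: CF_t = 5.200000, DF = 0.934056, PV = 4.857093
  t = 4.0000: CF_t = 5.200000, DF = 0.913056, PV = 4.747892
  t = 5.0000: CF_t = 5.200000, DF = 0.892528, PV = 4.641145
  t = 6.0000: CF_t = 5.200000, DF = 0.872461, PV = 4.536799
  t = 7.0000: CF_t = 105.200000, DF = 0.852846, PV = 89.719388
Price P = sum_t PV_t = 118.554213
Convexity numerator sum_t t*(t + 1/m) * CF_t / (1+y/m)^(m*t + 2):
  t = 1.0000: term = 9.714187
  t = 2.0000: term = 28.487351
  t = 3.0000: term = 55.693745
  t = 4.0000: term = 90.735981
  t = 5.0000: term = 133.043960
  t = 6.0000: term = 182.073845
  t = 7.0000: term = 4800.904460
Convexity = (1/P) * sum = 5300.653528 / 118.554213 = 44.710798

Answer: Convexity = 44.7108


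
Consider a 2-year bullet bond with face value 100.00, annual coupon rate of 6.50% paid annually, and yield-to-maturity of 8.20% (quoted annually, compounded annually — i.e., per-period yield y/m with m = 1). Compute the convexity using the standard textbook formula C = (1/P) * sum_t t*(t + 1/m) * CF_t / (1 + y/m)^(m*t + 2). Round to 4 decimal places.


Coupon per period c = face * coupon_rate / m = 6.500000
Periods per year m = 1; per-period yield y/m = 0.082000
Number of cashflows N = 2
Cashflows (t years, CF_t, discount factor 1/(1+y/m)^(m*t), PV):
  t = 1.0000: CF_t = 6.500000, DF = 0.924214, PV = 6.007394
  t = 2.0000: CF_t = 106.500000, DF = 0.854172, PV = 90.969349
Price P = sum_t PV_t = 96.976743
Convexity numerator sum_t t*(t + 1/m) * CF_t / (1+y/m)^(m*t + 2):
  t = 1.0000: term = 10.262698
  t = 2.0000: term = 466.220982
Convexity = (1/P) * sum = 476.483681 / 96.976743 = 4.913381

Answer: Convexity = 4.9134


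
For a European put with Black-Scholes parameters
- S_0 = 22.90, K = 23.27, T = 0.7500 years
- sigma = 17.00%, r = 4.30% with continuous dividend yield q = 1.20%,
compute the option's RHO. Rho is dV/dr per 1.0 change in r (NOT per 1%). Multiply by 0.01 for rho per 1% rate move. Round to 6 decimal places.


d1 = 0.1226661017; d2 = -0.0245582169
phi(d1) = 0.3959521060; exp(-qT) = 0.9910403788; exp(-rT) = 0.9682644857
N(-d2) = 0.5097963263
Rho = -K*T*exp(-rT)*N(-d2) = -23.2700 * 0.7500 * 0.9682644857 * 0.5097963263 = -8.614863

Answer: Rho = -8.614863


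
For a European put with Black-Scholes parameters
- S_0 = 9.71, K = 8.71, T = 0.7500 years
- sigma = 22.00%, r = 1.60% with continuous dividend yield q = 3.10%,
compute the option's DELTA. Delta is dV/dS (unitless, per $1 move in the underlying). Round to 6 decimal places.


Answer: Delta = -0.265786

Derivation:
d1 = 0.6066612477; d2 = 0.4161356589
phi(d1) = 0.3318880825; exp(-qT) = 0.9770181987; exp(-rT) = 0.9880717129
N(-d1) = 0.2720378724
Delta = -exp(-qT) * N(-d1) = -0.9770181987 * 0.2720378724 = -0.265786


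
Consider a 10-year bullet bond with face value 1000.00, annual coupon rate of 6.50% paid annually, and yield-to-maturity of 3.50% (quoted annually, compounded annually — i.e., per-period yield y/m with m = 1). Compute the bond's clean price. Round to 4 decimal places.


Coupon per period c = face * coupon_rate / m = 65.000000
Periods per year m = 1; per-period yield y/m = 0.035000
Number of cashflows N = 10
Cashflows (t years, CF_t, discount factor 1/(1+y/m)^(m*t), PV):
  t = 1.0000: CF_t = 65.000000, DF = 0.966184, PV = 62.801932
  t = 2.0000: CF_t = 65.000000, DF = 0.933511, PV = 60.678196
  t = 3.0000: CF_t = 65.000000, DF = 0.901943, PV = 58.626276
  t = 4.0000: CF_t = 65.000000, DF = 0.871442, PV = 56.643745
  t = 5.0000: CF_t = 65.000000, DF = 0.841973, PV = 54.728256
  t = 6.0000: CF_t = 65.000000, DF = 0.813501, PV = 52.877542
  t = 7.0000: CF_t = 65.000000, DF = 0.785991, PV = 51.089412
  t = 8.0000: CF_t = 65.000000, DF = 0.759412, PV = 49.361751
  t = 9.0000: CF_t = 65.000000, DF = 0.733731, PV = 47.692513
  t = 10.0000: CF_t = 1065.000000, DF = 0.708919, PV = 754.998537
Price P = sum_t PV_t = 1249.498160

Answer: Price = 1249.4982


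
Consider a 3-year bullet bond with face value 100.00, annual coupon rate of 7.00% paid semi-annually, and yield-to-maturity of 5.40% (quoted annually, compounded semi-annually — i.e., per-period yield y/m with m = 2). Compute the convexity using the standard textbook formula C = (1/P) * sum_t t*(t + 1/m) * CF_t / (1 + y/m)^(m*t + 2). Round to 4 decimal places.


Coupon per period c = face * coupon_rate / m = 3.500000
Periods per year m = 2; per-period yield y/m = 0.027000
Number of cashflows N = 6
Cashflows (t years, CF_t, discount factor 1/(1+y/m)^(m*t), PV):
  t = 0.5000: CF_t = 3.500000, DF = 0.973710, PV = 3.407984
  t = 1.0000: CF_t = 3.500000, DF = 0.948111, PV = 3.318388
  t = 1.5000: CF_t = 3.500000, DF = 0.923185, PV = 3.231147
  t = 2.0000: CF_t = 3.500000, DF = 0.898914, PV = 3.146200
  t = 2.5000: CF_t = 3.500000, DF = 0.875282, PV = 3.063485
  t = 3.0000: CF_t = 103.500000, DF = 0.852270, PV = 88.209973
Price P = sum_t PV_t = 104.377177
Convexity numerator sum_t t*(t + 1/m) * CF_t / (1+y/m)^(m*t + 2):
  t = 0.5000: term = 1.615573
  t = 1.0000: term = 4.719299
  t = 1.5000: term = 9.190456
  t = 2.0000: term = 14.914730
  t = 2.5000: term = 21.783928
  t = 3.0000: term = 878.144731
Convexity = (1/P) * sum = 930.368719 / 104.377177 = 8.913526

Answer: Convexity = 8.9135


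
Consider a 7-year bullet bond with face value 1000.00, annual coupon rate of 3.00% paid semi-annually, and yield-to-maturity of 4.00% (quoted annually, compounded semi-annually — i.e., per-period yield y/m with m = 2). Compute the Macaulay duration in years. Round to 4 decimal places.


Coupon per period c = face * coupon_rate / m = 15.000000
Periods per year m = 2; per-period yield y/m = 0.020000
Number of cashflows N = 14
Cashflows (t years, CF_t, discount factor 1/(1+y/m)^(m*t), PV):
  t = 0.5000: CF_t = 15.000000, DF = 0.980392, PV = 14.705882
  t = 1.0000: CF_t = 15.000000, DF = 0.961169, PV = 14.417532
  t = 1.5000: CF_t = 15.000000, DF = 0.942322, PV = 14.134835
  t = 2.0000: CF_t = 15.000000, DF = 0.923845, PV = 13.857681
  t = 2.5000: CF_t = 15.000000, DF = 0.905731, PV = 13.585962
  t = 3.0000: CF_t = 15.000000, DF = 0.887971, PV = 13.319571
  t = 3.5000: CF_t = 15.000000, DF = 0.870560, PV = 13.058403
  t = 4.0000: CF_t = 15.000000, DF = 0.853490, PV = 12.802356
  t = 4.5000: CF_t = 15.000000, DF = 0.836755, PV = 12.551329
  t = 5.0000: CF_t = 15.000000, DF = 0.820348, PV = 12.305224
  t = 5.5000: CF_t = 15.000000, DF = 0.804263, PV = 12.063946
  t = 6.0000: CF_t = 15.000000, DF = 0.788493, PV = 11.827398
  t = 6.5000: CF_t = 15.000000, DF = 0.773033, PV = 11.595488
  t = 7.0000: CF_t = 1015.000000, DF = 0.757875, PV = 769.243150
Price P = sum_t PV_t = 939.468756
Macaulay numerator sum_t t * PV_t:
  t * PV_t at t = 0.5000: 7.352941
  t * PV_t at t = 1.0000: 14.417532
  t * PV_t at t = 1.5000: 21.202253
  t * PV_t at t = 2.0000: 27.715363
  t * PV_t at t = 2.5000: 33.964905
  t * PV_t at t = 3.0000: 39.958712
  t * PV_t at t = 3.5000: 45.704409
  t * PV_t at t = 4.0000: 51.209422
  t * PV_t at t = 4.5000: 56.480980
  t * PV_t at t = 5.0000: 61.526122
  t * PV_t at t = 5.5000: 66.351701
  t * PV_t at t = 6.0000: 70.964386
  t * PV_t at t = 6.5000: 75.370671
  t * PV_t at t = 7.0000: 5384.702050
Macaulay duration D = (sum_t t * PV_t) / P = 5956.921448 / 939.468756 = 6.340734

Answer: Macaulay duration = 6.3407 years


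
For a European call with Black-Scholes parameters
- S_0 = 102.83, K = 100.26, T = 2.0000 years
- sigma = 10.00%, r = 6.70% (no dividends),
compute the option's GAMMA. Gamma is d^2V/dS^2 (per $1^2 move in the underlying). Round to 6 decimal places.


Answer: Gamma = 0.013398

Derivation:
d1 = 1.1972048063; d2 = 1.0557834501
phi(d1) = 0.1948377326; exp(-qT) = 1.0000000000; exp(-rT) = 0.8745900646
Gamma = exp(-qT) * phi(d1) / (S * sigma * sqrt(T)) = 1.0000000000 * 0.1948377326 / (102.8300 * 0.1000 * 1.4142135624) = 0.013398


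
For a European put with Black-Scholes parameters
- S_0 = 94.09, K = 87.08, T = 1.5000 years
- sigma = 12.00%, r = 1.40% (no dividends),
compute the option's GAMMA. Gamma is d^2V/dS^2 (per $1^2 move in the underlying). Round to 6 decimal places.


Answer: Gamma = 0.021888

Derivation:
d1 = 0.7431788258; d2 = 0.5962094412
phi(d1) = 0.3026749212; exp(-qT) = 1.0000000000; exp(-rT) = 0.9792189646
Gamma = exp(-qT) * phi(d1) / (S * sigma * sqrt(T)) = 1.0000000000 * 0.3026749212 / (94.0900 * 0.1200 * 1.2247448714) = 0.021888


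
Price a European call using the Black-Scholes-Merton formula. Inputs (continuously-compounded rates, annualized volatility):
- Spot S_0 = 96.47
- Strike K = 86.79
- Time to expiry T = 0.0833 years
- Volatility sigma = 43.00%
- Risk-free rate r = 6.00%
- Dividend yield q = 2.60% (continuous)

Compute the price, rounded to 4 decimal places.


d1 = (ln(S/K) + (r - q + 0.5*sigma^2) * T) / (sigma * sqrt(T)) = 0.93689624
d2 = d1 - sigma * sqrt(T) = 0.81279076
exp(-rT) = 0.99501447; exp(-qT) = 0.99783654
C = S_0 * exp(-qT) * N(d1) - K * exp(-rT) * N(d2)
N(d1) = 0.82559403; N(d2) = 0.79183098
C = 96.4700 * 0.99783654 * 0.82559403 - 86.7900 * 0.99501447 * 0.79183098 = 11.0924

Answer: Price = 11.0924


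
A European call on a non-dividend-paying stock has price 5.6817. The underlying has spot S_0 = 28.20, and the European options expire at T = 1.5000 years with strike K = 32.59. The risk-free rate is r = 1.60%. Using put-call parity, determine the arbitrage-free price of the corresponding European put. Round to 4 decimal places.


Put-call parity: C - P = S_0 * exp(-qT) - K * exp(-rT).
S_0 * exp(-qT) = 28.2000 * 1.00000000 = 28.20000000
K * exp(-rT) = 32.5900 * 0.97628571 = 31.81715128
P = C - S*exp(-qT) + K*exp(-rT)
P = 5.6817 - 28.20000000 + 31.81715128 = 9.2989

Answer: Put price = 9.2989


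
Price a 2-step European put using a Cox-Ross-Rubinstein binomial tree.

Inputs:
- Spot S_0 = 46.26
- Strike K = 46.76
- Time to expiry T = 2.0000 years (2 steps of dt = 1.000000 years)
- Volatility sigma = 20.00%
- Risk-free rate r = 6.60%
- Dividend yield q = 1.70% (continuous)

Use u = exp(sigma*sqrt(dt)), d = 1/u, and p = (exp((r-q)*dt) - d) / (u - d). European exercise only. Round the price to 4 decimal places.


Answer: Price = V(0,0) = 2.7087

Derivation:
dt = T/N = 1.000000
u = exp(sigma*sqrt(dt)) = 1.221403; d = 1/u = 0.818731
p = (exp((r-q)*dt) - d) / (u - d) = 0.574884
Discount per step: exp(-r*dt) = 0.936131
Stock lattice S(k, i) with i counting down-moves:
  k=0: S(0,0) = 46.2600
  k=1: S(1,0) = 56.5021; S(1,1) = 37.8745
  k=2: S(2,0) = 69.0118; S(2,1) = 46.2600; S(2,2) = 31.0090
Terminal payoffs V(N, i) = max(K - S_T, 0):
  V(2,0) = 0.000000; V(2,1) = 0.500000; V(2,2) = 15.750995
Backward induction: V(k, i) = exp(-r*dt) * [p * V(k+1, i) + (1-p) * V(k+1, i+1)].
  V(1,0) = exp(-r*dt) * [p*0.000000 + (1-p)*0.500000] = 0.198982
  V(1,1) = exp(-r*dt) * [p*0.500000 + (1-p)*15.750995] = 6.537419
  V(0,0) = exp(-r*dt) * [p*0.198982 + (1-p)*6.537419] = 2.708746


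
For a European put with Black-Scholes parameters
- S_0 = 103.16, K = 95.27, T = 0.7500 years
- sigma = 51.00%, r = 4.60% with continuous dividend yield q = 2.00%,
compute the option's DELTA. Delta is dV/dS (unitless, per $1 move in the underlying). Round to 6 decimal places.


d1 = 0.4451341488; d2 = 0.0034611929
phi(d1) = 0.3613129718; exp(-qT) = 0.9851119396; exp(-rT) = 0.9660883397
N(-d1) = 0.3281114059
Delta = -exp(-qT) * N(-d1) = -0.9851119396 * 0.3281114059 = -0.323226

Answer: Delta = -0.323226


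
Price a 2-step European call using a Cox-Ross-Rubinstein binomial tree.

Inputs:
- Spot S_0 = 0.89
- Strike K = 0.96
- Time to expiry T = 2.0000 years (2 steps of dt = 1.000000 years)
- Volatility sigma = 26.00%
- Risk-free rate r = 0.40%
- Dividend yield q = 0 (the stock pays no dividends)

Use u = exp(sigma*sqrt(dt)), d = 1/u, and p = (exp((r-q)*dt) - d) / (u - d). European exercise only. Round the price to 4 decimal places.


dt = T/N = 1.000000
u = exp(sigma*sqrt(dt)) = 1.296930; d = 1/u = 0.771052
p = (exp((r-q)*dt) - d) / (u - d) = 0.442985
Discount per step: exp(-r*dt) = 0.996008
Stock lattice S(k, i) with i counting down-moves:
  k=0: S(0,0) = 0.8900
  k=1: S(1,0) = 1.1543; S(1,1) = 0.6862
  k=2: S(2,0) = 1.4970; S(2,1) = 0.8900; S(2,2) = 0.5291
Terminal payoffs V(N, i) = max(S_T - K, 0):
  V(2,0) = 0.537005; V(2,1) = 0.000000; V(2,2) = 0.000000
Backward induction: V(k, i) = exp(-r*dt) * [p * V(k+1, i) + (1-p) * V(k+1, i+1)].
  V(1,0) = exp(-r*dt) * [p*0.537005 + (1-p)*0.000000] = 0.236935
  V(1,1) = exp(-r*dt) * [p*0.000000 + (1-p)*0.000000] = 0.000000
  V(0,0) = exp(-r*dt) * [p*0.236935 + (1-p)*0.000000] = 0.104540

Answer: Price = V(0,0) = 0.1045


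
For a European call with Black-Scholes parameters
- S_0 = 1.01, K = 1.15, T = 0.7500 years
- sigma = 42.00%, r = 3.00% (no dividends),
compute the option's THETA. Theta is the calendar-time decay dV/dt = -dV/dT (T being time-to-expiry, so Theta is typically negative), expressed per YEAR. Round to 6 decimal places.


d1 = -0.1131650833; d2 = -0.4768957529
phi(d1) = 0.3963959469; exp(-qT) = 1.0000000000; exp(-rT) = 0.9777512372
Theta = -S*exp(-qT)*phi(d1)*sigma/(2*sqrt(T)) - r*K*exp(-rT)*N(d2) + q*S*exp(-qT)*N(d1)
N(d1) = 0.4549498386; N(d2) = 0.3167181782; sqrt(T) = 0.8660254038
Term 1 = -1.0100 * 1.0000000000 * 0.3963959469 * 0.4200 / (2 * 0.8660254038) = -0.0970821179
Term 2 = -0.0300 * 1.1500 * 0.9777512372 * 0.3167181782 = -0.0106836699
Term 3 = 0 (no dividend yield, q = 0)
Theta = -0.0970821179 + (-0.0106836699) + (0.0000000000) = -0.107766

Answer: Theta = -0.107766


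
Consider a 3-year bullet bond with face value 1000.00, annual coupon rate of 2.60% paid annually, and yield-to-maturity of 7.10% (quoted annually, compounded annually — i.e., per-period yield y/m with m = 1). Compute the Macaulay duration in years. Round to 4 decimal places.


Coupon per period c = face * coupon_rate / m = 26.000000
Periods per year m = 1; per-period yield y/m = 0.071000
Number of cashflows N = 3
Cashflows (t years, CF_t, discount factor 1/(1+y/m)^(m*t), PV):
  t = 1.0000: CF_t = 26.000000, DF = 0.933707, PV = 24.276377
  t = 2.0000: CF_t = 26.000000, DF = 0.871808, PV = 22.667019
  t = 3.0000: CF_t = 1026.000000, DF = 0.814013, PV = 835.177813
Price P = sum_t PV_t = 882.121209
Macaulay numerator sum_t t * PV_t:
  t * PV_t at t = 1.0000: 24.276377
  t * PV_t at t = 2.0000: 45.334038
  t * PV_t at t = 3.0000: 2505.533438
Macaulay duration D = (sum_t t * PV_t) / P = 2575.143853 / 882.121209 = 2.919263

Answer: Macaulay duration = 2.9193 years


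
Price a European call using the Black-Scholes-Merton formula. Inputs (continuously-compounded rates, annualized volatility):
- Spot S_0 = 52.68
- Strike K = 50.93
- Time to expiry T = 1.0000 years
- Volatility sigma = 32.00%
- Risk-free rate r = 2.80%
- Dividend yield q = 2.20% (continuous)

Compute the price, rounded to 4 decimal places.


Answer: Price = 7.4773

Derivation:
d1 = (ln(S/K) + (r - q + 0.5*sigma^2) * T) / (sigma * sqrt(T)) = 0.28432417
d2 = d1 - sigma * sqrt(T) = -0.03567583
exp(-rT) = 0.97238837; exp(-qT) = 0.97824024
C = S_0 * exp(-qT) * N(d1) - K * exp(-rT) * N(d2)
N(d1) = 0.61191902; N(d2) = 0.48577042
C = 52.6800 * 0.97824024 * 0.61191902 - 50.9300 * 0.97238837 * 0.48577042 = 7.4773


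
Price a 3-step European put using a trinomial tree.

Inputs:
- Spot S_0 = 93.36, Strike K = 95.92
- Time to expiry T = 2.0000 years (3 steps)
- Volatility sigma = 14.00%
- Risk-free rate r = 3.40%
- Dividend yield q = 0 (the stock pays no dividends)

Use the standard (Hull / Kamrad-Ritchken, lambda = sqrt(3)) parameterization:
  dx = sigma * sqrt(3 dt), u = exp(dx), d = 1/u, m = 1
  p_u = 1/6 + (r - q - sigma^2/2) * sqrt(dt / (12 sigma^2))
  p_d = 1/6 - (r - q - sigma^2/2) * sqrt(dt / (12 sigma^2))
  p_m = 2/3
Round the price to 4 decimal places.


dt = T/N = 0.666667; dx = sigma*sqrt(3*dt) = 0.197990
u = exp(dx) = 1.218950; d = 1/u = 0.820378
p_u = 0.207409, p_m = 0.666667, p_d = 0.125924
Discount per step: exp(-r*dt) = 0.977588
Stock lattice S(k, j) with j the centered position index:
  k=0: S(0,+0) = 93.3600
  k=1: S(1,-1) = 76.5905; S(1,+0) = 93.3600; S(1,+1) = 113.8012
  k=2: S(2,-2) = 62.8332; S(2,-1) = 76.5905; S(2,+0) = 93.3600; S(2,+1) = 113.8012; S(2,+2) = 138.7180
  k=3: S(3,-3) = 51.5470; S(3,-2) = 62.8332; S(3,-1) = 76.5905; S(3,+0) = 93.3600; S(3,+1) = 113.8012; S(3,+2) = 138.7180; S(3,+3) = 169.0903
Terminal payoffs V(N, j) = max(K - S_T, 0):
  V(3,-3) = 44.373037; V(3,-2) = 33.086825; V(3,-1) = 19.329497; V(3,+0) = 2.560000; V(3,+1) = 0.000000; V(3,+2) = 0.000000; V(3,+3) = 0.000000
Backward induction: V(k, j) = exp(-r*dt) * [p_u * V(k+1, j+1) + p_m * V(k+1, j) + p_d * V(k+1, j-1)]
  V(2,-2) = exp(-r*dt) * [p_u*19.329497 + p_m*33.086825 + p_d*44.373037] = 30.945194
  V(2,-1) = exp(-r*dt) * [p_u*2.560000 + p_m*19.329497 + p_d*33.086825] = 17.189639
  V(2,+0) = exp(-r*dt) * [p_u*0.000000 + p_m*2.560000 + p_d*19.329497] = 4.047911
  V(2,+1) = exp(-r*dt) * [p_u*0.000000 + p_m*0.000000 + p_d*2.560000] = 0.315140
  V(2,+2) = exp(-r*dt) * [p_u*0.000000 + p_m*0.000000 + p_d*0.000000] = 0.000000
  V(1,-1) = exp(-r*dt) * [p_u*4.047911 + p_m*17.189639 + p_d*30.945194] = 15.833090
  V(1,+0) = exp(-r*dt) * [p_u*0.315140 + p_m*4.047911 + p_d*17.189639] = 4.818098
  V(1,+1) = exp(-r*dt) * [p_u*0.000000 + p_m*0.315140 + p_d*4.047911] = 0.703690
  V(0,+0) = exp(-r*dt) * [p_u*0.703690 + p_m*4.818098 + p_d*15.833090] = 5.231839

Answer: Price = V(0,0) = 5.2318


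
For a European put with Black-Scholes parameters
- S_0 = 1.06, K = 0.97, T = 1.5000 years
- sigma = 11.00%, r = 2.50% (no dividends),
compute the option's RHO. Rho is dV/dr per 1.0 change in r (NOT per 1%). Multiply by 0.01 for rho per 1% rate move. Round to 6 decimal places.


d1 = 1.0043139208; d2 = 0.8695919849
phi(d1) = 0.2409268885; exp(-qT) = 1.0000000000; exp(-rT) = 0.9631944177
N(-d2) = 0.1922617097
Rho = -K*T*exp(-rT)*N(-d2) = -0.9700 * 1.5000 * 0.9631944177 * 0.1922617097 = -0.269445

Answer: Rho = -0.269445


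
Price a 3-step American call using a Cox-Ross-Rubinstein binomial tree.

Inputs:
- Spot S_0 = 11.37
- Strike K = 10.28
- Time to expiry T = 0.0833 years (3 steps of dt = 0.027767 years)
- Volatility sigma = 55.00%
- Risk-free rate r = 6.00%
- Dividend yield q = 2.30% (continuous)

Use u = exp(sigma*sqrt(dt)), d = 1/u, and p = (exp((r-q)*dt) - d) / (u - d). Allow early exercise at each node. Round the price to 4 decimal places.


dt = T/N = 0.027767
u = exp(sigma*sqrt(dt)) = 1.095979; d = 1/u = 0.912426
p = (exp((r-q)*dt) - d) / (u - d) = 0.482704
Discount per step: exp(-r*dt) = 0.998335
Stock lattice S(k, i) with i counting down-moves:
  k=0: S(0,0) = 11.3700
  k=1: S(1,0) = 12.4613; S(1,1) = 10.3743
  k=2: S(2,0) = 13.6573; S(2,1) = 11.3700; S(2,2) = 9.4658
  k=3: S(3,0) = 14.9681; S(3,1) = 12.4613; S(3,2) = 10.3743; S(3,3) = 8.6368
Terminal payoffs V(N, i) = max(S_T - K, 0):
  V(3,0) = 4.688130; V(3,1) = 2.181285; V(3,2) = 0.094283; V(3,3) = 0.000000
Backward induction: V(k, i) = exp(-r*dt) * [p * V(k+1, i) + (1-p) * V(k+1, i+1)]; then take max(V_cont, immediate exercise) for American.
  V(2,0) = exp(-r*dt) * [p*4.688130 + (1-p)*2.181285] = 3.385704; exercise = 3.377311; V(2,0) = max -> 3.385704
  V(2,1) = exp(-r*dt) * [p*2.181285 + (1-p)*0.094283] = 1.099853; exercise = 1.090000; V(2,1) = max -> 1.099853
  V(2,2) = exp(-r*dt) * [p*0.094283 + (1-p)*0.000000] = 0.045435; exercise = 0.000000; V(2,2) = max -> 0.045435
  V(1,0) = exp(-r*dt) * [p*3.385704 + (1-p)*1.099853] = 2.199575; exercise = 2.181285; V(1,0) = max -> 2.199575
  V(1,1) = exp(-r*dt) * [p*1.099853 + (1-p)*0.045435] = 0.553484; exercise = 0.094283; V(1,1) = max -> 0.553484
  V(0,0) = exp(-r*dt) * [p*2.199575 + (1-p)*0.553484] = 1.345814; exercise = 1.090000; V(0,0) = max -> 1.345814

Answer: Price = V(0,0) = 1.3458


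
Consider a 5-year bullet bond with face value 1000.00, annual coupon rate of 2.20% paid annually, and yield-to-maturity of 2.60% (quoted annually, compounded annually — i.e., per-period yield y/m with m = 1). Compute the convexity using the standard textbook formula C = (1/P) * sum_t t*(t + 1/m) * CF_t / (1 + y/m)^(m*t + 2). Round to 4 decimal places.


Coupon per period c = face * coupon_rate / m = 22.000000
Periods per year m = 1; per-period yield y/m = 0.026000
Number of cashflows N = 5
Cashflows (t years, CF_t, discount factor 1/(1+y/m)^(m*t), PV):
  t = 1.0000: CF_t = 22.000000, DF = 0.974659, PV = 21.442495
  t = 2.0000: CF_t = 22.000000, DF = 0.949960, PV = 20.899118
  t = 3.0000: CF_t = 22.000000, DF = 0.925887, PV = 20.369511
  t = 4.0000: CF_t = 22.000000, DF = 0.902424, PV = 19.853324
  t = 5.0000: CF_t = 1022.000000, DF = 0.879555, PV = 898.905612
Price P = sum_t PV_t = 981.470061
Convexity numerator sum_t t*(t + 1/m) * CF_t / (1+y/m)^(m*t + 2):
  t = 1.0000: term = 40.739022
  t = 2.0000: term = 119.119946
  t = 3.0000: term = 232.202624
  t = 4.0000: term = 377.197245
  t = 5.0000: term = 25617.728881
Convexity = (1/P) * sum = 26386.987717 / 981.470061 = 26.885168

Answer: Convexity = 26.8852


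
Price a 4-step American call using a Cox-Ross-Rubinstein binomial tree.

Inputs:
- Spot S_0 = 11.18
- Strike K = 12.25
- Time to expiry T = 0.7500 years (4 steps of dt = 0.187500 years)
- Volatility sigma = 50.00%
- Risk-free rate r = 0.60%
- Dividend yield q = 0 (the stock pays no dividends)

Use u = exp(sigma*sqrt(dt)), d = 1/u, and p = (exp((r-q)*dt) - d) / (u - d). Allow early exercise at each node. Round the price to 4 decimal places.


dt = T/N = 0.187500
u = exp(sigma*sqrt(dt)) = 1.241731; d = 1/u = 0.805327
p = (exp((r-q)*dt) - d) / (u - d) = 0.448663
Discount per step: exp(-r*dt) = 0.998876
Stock lattice S(k, i) with i counting down-moves:
  k=0: S(0,0) = 11.1800
  k=1: S(1,0) = 13.8826; S(1,1) = 9.0036
  k=2: S(2,0) = 17.2384; S(2,1) = 11.1800; S(2,2) = 7.2508
  k=3: S(3,0) = 21.4054; S(3,1) = 13.8826; S(3,2) = 9.0036; S(3,3) = 5.8393
  k=4: S(4,0) = 26.5798; S(4,1) = 17.2384; S(4,2) = 11.1800; S(4,3) = 7.2508; S(4,4) = 4.7025
Terminal payoffs V(N, i) = max(S_T - K, 0):
  V(4,0) = 14.329809; V(4,1) = 4.988395; V(4,2) = 0.000000; V(4,3) = 0.000000; V(4,4) = 0.000000
Backward induction: V(k, i) = exp(-r*dt) * [p * V(k+1, i) + (1-p) * V(k+1, i+1)]; then take max(V_cont, immediate exercise) for American.
  V(3,0) = exp(-r*dt) * [p*14.329809 + (1-p)*4.988395] = 9.169223; exercise = 9.155449; V(3,0) = max -> 9.169223
  V(3,1) = exp(-r*dt) * [p*4.988395 + (1-p)*0.000000] = 2.235593; exercise = 1.632552; V(3,1) = max -> 2.235593
  V(3,2) = exp(-r*dt) * [p*0.000000 + (1-p)*0.000000] = 0.000000; exercise = 0.000000; V(3,2) = max -> 0.000000
  V(3,3) = exp(-r*dt) * [p*0.000000 + (1-p)*0.000000] = 0.000000; exercise = 0.000000; V(3,3) = max -> 0.000000
  V(2,0) = exp(-r*dt) * [p*9.169223 + (1-p)*2.235593] = 5.340446; exercise = 4.988395; V(2,0) = max -> 5.340446
  V(2,1) = exp(-r*dt) * [p*2.235593 + (1-p)*0.000000] = 1.001900; exercise = 0.000000; V(2,1) = max -> 1.001900
  V(2,2) = exp(-r*dt) * [p*0.000000 + (1-p)*0.000000] = 0.000000; exercise = 0.000000; V(2,2) = max -> 0.000000
  V(1,0) = exp(-r*dt) * [p*5.340446 + (1-p)*1.001900] = 2.945131; exercise = 1.632552; V(1,0) = max -> 2.945131
  V(1,1) = exp(-r*dt) * [p*1.001900 + (1-p)*0.000000] = 0.449010; exercise = 0.000000; V(1,1) = max -> 0.449010
  V(0,0) = exp(-r*dt) * [p*2.945131 + (1-p)*0.449010] = 1.567164; exercise = 0.000000; V(0,0) = max -> 1.567164

Answer: Price = V(0,0) = 1.5672


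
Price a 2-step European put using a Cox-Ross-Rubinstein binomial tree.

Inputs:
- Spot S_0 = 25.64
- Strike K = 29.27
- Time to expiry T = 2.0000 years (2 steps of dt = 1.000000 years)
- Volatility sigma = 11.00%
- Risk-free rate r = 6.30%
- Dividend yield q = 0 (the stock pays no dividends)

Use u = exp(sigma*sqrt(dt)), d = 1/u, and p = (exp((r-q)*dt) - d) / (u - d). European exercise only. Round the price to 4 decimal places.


dt = T/N = 1.000000
u = exp(sigma*sqrt(dt)) = 1.116278; d = 1/u = 0.895834
p = (exp((r-q)*dt) - d) / (u - d) = 0.767509
Discount per step: exp(-r*dt) = 0.938943
Stock lattice S(k, i) with i counting down-moves:
  k=0: S(0,0) = 25.6400
  k=1: S(1,0) = 28.6214; S(1,1) = 22.9692
  k=2: S(2,0) = 31.9494; S(2,1) = 25.6400; S(2,2) = 20.5766
Terminal payoffs V(N, i) = max(K - S_T, 0):
  V(2,0) = 0.000000; V(2,1) = 3.630000; V(2,2) = 8.693418
Backward induction: V(k, i) = exp(-r*dt) * [p * V(k+1, i) + (1-p) * V(k+1, i+1)].
  V(1,0) = exp(-r*dt) * [p*0.000000 + (1-p)*3.630000] = 0.792414
  V(1,1) = exp(-r*dt) * [p*3.630000 + (1-p)*8.693418] = 4.513688
  V(0,0) = exp(-r*dt) * [p*0.792414 + (1-p)*4.513688] = 1.556371

Answer: Price = V(0,0) = 1.5564
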